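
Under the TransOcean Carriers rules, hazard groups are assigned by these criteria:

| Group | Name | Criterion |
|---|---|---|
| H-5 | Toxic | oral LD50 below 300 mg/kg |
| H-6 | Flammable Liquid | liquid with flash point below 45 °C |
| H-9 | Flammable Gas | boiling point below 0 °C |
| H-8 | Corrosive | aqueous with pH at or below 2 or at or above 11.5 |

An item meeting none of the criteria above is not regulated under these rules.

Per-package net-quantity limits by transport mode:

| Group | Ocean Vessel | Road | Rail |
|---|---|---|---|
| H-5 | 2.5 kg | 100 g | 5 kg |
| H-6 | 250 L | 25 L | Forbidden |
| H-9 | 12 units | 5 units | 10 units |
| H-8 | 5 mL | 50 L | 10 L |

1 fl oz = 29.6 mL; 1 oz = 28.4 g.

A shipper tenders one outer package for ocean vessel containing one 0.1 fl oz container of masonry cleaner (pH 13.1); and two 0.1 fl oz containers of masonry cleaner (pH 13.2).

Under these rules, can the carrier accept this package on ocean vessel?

With pH 13.1 (≥ 11.5), the masonry cleaner falls in Group H-8.
pH 13.2 meets the Group H-8 criterion (Corrosive), so the masonry cleaner is Group H-8.
Total Group H-8: (one 0.1 fl oz container = 2.96 mL) + (two 0.1 fl oz containers = 5.92 mL) = 8.88 mL.
8.88 mL exceeds the ocean vessel limit of 5 mL for Group H-8.

No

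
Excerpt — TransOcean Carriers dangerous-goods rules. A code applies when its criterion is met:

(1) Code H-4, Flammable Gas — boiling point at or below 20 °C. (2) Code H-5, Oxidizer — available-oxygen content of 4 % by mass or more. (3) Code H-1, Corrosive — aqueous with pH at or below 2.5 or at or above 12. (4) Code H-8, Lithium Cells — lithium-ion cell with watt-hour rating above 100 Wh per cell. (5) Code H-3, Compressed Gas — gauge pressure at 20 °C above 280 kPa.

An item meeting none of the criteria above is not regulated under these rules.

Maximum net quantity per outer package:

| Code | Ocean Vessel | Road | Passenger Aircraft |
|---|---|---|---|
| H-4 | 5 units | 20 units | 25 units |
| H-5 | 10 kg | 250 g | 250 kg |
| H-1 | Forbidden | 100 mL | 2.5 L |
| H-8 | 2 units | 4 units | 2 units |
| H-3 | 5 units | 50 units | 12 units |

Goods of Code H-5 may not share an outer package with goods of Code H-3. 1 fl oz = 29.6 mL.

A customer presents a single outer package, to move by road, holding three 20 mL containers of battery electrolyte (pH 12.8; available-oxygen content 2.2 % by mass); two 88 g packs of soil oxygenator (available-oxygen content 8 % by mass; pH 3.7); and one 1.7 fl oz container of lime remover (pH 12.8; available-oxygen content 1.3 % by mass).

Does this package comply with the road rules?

With pH 12.8 (≥ 12), the battery electrolyte falls in Code H-1.
Soil oxygenator: available-oxygen content 8 % by mass ≥ 4 % by mass → Code H-5 (Oxidizer).
The lime remover has pH 12.8, which is ≥ 12, so it is Code H-1 (Corrosive).
Total Code H-1: (three 20 mL containers = 60 mL) + (one 1.7 fl oz container = 50.32 mL) = 110.32 mL.
110.32 mL > 100 mL (road limit, Code H-1) — over the limit.
Code H-5 quantity: two 88 g packs = 176 g.
176 g is within the road limit of 250 g for Code H-5.
The segregation rule (Code H-5 with Code H-3) does not apply to Code H-1 with Code H-5.

No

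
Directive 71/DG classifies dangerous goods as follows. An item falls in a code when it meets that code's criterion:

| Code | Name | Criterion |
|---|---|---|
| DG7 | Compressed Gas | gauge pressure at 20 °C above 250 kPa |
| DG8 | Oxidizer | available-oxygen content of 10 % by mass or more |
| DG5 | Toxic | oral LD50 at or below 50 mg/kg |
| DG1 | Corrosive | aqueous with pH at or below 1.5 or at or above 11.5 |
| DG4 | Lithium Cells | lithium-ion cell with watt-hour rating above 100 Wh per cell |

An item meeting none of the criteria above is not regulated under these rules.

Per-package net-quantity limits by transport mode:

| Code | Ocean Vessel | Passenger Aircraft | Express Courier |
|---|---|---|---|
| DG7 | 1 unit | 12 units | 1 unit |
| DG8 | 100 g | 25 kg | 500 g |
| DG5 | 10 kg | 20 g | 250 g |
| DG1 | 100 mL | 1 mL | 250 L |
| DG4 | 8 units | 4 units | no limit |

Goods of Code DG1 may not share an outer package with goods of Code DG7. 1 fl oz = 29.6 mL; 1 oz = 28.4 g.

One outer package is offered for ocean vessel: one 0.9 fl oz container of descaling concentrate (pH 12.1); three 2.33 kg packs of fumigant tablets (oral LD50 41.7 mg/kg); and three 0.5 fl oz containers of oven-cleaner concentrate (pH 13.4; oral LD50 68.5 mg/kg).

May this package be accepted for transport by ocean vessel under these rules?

Yes

With pH 12.1 (≥ 11.5), the descaling concentrate falls in Code DG1.
Oral LD50 41.7 mg/kg meets the Code DG5 criterion (Toxic), so the fumigant tablets are Code DG5.
With pH 13.4 (≥ 11.5), the oven-cleaner concentrate falls in Code DG1.
Total Code DG1: (one 0.9 fl oz container = 26.64 mL) + (three 0.5 fl oz containers = 44.4 mL) = 71.04 mL.
71.04 mL ≤ 100 mL (ocean vessel limit, Code DG1) — within limit.
Code DG5 quantity: three 2.33 kg packs = 6.99 kg.
6.99 kg ≤ 10 kg (ocean vessel limit, Code DG5) — within limit.
The segregation rule (Code DG1 with Code DG7) does not apply to Code DG1 with Code DG5.
Every hazard code is within its ocean vessel limit and no segregation rule is violated.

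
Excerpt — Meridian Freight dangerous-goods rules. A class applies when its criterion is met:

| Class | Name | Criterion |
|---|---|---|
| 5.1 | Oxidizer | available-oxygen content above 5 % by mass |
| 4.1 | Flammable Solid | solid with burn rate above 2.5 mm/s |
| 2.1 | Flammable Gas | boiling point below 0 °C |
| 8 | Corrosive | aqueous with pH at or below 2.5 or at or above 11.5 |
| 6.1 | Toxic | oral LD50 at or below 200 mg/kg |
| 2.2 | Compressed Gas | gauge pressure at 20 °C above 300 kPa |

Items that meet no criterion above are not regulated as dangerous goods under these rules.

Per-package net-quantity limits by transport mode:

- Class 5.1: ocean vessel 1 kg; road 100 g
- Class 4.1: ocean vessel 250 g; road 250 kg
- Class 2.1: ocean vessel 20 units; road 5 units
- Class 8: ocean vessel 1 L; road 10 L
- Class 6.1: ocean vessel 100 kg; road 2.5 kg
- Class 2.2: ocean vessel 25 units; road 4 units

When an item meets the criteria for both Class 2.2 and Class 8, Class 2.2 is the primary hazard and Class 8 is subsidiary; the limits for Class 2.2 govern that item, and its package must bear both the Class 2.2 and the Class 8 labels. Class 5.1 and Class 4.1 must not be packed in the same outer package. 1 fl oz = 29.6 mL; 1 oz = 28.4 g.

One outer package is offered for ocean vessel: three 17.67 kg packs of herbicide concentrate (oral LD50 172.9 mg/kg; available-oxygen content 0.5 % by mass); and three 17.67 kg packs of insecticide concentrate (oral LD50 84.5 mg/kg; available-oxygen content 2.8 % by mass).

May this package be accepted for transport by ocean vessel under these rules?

Oral LD50 172.9 mg/kg meets the Class 6.1 criterion (Toxic), so the herbicide concentrate is Class 6.1.
With oral LD50 84.5 mg/kg (≤ 200 mg/kg), the insecticide concentrate falls in Class 6.1.
Class 6.1 net quantity: (three 17.67 kg packs = 53.01 kg) + (three 17.67 kg packs = 53.01 kg) = 106.02 kg.
That exceeds the Class 6.1 ocean vessel limit of 100 kg.

No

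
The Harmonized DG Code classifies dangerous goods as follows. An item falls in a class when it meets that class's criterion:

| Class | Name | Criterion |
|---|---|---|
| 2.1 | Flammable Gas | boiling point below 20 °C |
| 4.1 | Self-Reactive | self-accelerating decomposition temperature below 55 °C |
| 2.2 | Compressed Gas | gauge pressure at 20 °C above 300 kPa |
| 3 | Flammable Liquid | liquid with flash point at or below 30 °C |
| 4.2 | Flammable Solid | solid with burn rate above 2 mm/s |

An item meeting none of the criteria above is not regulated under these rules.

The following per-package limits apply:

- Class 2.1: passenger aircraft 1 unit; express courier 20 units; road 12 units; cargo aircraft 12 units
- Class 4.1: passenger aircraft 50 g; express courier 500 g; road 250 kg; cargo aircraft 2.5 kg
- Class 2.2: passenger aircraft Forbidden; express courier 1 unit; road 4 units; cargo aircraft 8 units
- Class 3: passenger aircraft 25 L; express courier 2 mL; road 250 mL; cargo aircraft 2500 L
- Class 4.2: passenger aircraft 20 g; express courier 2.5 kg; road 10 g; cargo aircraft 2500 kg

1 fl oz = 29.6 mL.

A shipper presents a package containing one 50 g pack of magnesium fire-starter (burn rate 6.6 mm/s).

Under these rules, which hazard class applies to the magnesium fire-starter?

Class 4.2

Magnesium fire-starter: burn rate 6.6 mm/s > 2 mm/s → Class 4.2 (Flammable Solid).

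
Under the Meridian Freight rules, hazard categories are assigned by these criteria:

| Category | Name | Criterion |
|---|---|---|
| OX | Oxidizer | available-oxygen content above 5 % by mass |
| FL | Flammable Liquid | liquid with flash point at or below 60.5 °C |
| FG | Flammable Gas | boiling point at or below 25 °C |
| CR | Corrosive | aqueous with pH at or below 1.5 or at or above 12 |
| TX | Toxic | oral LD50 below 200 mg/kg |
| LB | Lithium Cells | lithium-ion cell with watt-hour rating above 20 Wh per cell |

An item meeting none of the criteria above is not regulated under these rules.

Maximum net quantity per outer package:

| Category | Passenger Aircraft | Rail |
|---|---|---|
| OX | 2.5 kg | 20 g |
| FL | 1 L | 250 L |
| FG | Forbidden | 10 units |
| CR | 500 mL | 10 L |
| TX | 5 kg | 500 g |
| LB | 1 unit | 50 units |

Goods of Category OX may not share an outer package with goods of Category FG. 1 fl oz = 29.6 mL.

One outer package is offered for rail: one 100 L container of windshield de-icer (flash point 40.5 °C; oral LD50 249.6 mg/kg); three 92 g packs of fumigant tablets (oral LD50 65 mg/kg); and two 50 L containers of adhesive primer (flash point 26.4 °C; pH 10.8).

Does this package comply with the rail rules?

The windshield de-icer has flash point 40.5 °C, which is ≤ 60.5 °C, so it is Category FL (Flammable Liquid).
The fumigant tablets have oral LD50 65 mg/kg, which is < 200 mg/kg, so they are Category TX (Toxic).
The adhesive primer has flash point 26.4 °C, which is ≤ 60.5 °C, so it is Category FL (Flammable Liquid).
Category FL net quantity: 100 L + (two 50 L containers = 100 L) = 200 L.
200 L is within the rail limit of 250 L for Category FL.
Category TX quantity: three 92 g packs = 276 g.
276 g is within the rail limit of 500 g for Category TX.
The segregation rule (Category OX with Category FG) does not apply to Category FL with Category TX.
Every hazard category is within its rail limit and no segregation rule is violated.

Yes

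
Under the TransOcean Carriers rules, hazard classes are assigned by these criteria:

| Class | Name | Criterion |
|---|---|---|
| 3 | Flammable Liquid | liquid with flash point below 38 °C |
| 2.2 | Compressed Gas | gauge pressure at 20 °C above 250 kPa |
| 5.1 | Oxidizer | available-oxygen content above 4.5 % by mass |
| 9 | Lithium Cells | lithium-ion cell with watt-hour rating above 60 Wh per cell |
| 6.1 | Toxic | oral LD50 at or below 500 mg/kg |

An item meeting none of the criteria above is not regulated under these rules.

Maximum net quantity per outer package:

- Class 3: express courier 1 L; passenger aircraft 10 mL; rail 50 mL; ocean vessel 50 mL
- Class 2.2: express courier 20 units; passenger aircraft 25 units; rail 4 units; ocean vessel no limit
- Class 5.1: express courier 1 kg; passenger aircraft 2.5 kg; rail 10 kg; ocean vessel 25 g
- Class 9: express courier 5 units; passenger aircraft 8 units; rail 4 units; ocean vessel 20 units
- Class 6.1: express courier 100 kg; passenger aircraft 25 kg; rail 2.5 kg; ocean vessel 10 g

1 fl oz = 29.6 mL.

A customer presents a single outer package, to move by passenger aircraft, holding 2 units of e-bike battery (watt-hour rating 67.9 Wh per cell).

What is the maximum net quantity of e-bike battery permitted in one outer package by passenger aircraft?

Watt-hour rating 67.9 Wh per cell meets the Class 9 criterion (Lithium Cells), so the e-bike battery is Class 9.
The passenger aircraft limit for Class 9 is 8 units.

8 units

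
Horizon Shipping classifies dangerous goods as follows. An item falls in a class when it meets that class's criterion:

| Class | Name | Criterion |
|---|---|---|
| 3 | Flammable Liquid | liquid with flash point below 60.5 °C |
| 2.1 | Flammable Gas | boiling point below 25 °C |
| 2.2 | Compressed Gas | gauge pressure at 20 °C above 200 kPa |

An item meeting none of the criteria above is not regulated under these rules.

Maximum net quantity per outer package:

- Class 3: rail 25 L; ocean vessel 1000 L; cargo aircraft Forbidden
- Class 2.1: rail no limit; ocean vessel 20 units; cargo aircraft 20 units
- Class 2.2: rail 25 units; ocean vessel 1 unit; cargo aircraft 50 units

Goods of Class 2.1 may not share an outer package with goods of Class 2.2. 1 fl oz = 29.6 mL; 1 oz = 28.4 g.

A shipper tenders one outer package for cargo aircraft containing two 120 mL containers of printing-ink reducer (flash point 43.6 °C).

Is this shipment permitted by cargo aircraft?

No

With flash point 43.6 °C (< 60.5 °C), the printing-ink reducer falls in Class 3.
Class 3 quantity: two 120 mL containers = 240 mL.
By cargo aircraft, Class 3 is Forbidden regardless of quantity.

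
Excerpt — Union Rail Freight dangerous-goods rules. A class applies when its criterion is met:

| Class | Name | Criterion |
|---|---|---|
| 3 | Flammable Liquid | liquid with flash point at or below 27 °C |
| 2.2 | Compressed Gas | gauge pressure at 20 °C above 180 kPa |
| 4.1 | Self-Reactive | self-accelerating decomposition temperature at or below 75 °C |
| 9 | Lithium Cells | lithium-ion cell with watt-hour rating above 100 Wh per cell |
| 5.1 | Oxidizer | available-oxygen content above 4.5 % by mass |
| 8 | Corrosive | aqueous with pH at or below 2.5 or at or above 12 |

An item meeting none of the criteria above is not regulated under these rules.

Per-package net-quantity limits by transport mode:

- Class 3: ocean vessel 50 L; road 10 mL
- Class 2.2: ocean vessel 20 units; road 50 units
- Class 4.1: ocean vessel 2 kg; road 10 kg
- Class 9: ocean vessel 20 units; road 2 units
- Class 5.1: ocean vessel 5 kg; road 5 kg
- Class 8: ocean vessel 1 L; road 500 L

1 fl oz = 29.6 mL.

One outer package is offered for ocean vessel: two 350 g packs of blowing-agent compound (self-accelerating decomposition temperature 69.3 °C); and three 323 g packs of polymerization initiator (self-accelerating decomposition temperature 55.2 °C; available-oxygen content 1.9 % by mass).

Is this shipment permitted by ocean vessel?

Yes

The blowing-agent compound has self-accelerating decomposition temperature 69.3 °C, which is ≤ 75 °C, so it is Class 4.1 (Self-Reactive).
Polymerization initiator: self-accelerating decomposition temperature 55.2 °C ≤ 75 °C → Class 4.1 (Self-Reactive).
Class 4.1 net quantity: (two 350 g packs = 700 g) + (three 323 g packs = 969 g) = 1.669 kg.
1.669 kg ≤ 2 kg (ocean vessel limit, Class 4.1) — within limit.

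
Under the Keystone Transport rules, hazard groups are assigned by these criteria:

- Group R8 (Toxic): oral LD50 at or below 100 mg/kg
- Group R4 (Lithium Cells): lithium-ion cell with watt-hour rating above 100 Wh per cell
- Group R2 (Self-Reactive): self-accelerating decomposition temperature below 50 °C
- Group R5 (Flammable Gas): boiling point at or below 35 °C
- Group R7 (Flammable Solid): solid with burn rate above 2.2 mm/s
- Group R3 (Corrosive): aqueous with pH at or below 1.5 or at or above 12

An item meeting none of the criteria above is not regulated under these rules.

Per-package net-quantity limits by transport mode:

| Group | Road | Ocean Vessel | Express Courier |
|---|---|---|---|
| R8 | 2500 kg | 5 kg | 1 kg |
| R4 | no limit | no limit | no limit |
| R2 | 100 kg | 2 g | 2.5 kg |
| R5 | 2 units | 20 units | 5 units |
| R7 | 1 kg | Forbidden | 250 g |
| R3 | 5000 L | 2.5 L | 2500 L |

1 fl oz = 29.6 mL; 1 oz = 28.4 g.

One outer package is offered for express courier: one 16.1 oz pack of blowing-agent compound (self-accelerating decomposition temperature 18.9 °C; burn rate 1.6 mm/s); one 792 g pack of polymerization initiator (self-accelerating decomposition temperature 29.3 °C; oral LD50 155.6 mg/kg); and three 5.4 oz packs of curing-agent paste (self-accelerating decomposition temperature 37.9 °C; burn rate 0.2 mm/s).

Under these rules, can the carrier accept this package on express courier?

Blowing-agent compound: self-accelerating decomposition temperature 18.9 °C < 50 °C → Group R2 (Self-Reactive).
Self-accelerating decomposition temperature 29.3 °C meets the Group R2 criterion (Self-Reactive), so the polymerization initiator is Group R2.
The curing-agent paste has self-accelerating decomposition temperature 37.9 °C, which is < 50 °C, so it is Group R2 (Self-Reactive).
Group R2 net quantity: (one 16.1 oz pack = 457.24 g) + 792 g + (three 5.4 oz packs = 460.08 g) = 1709.32 g.
1709.32 g is within the express courier limit of 2.5 kg for Group R2.

Yes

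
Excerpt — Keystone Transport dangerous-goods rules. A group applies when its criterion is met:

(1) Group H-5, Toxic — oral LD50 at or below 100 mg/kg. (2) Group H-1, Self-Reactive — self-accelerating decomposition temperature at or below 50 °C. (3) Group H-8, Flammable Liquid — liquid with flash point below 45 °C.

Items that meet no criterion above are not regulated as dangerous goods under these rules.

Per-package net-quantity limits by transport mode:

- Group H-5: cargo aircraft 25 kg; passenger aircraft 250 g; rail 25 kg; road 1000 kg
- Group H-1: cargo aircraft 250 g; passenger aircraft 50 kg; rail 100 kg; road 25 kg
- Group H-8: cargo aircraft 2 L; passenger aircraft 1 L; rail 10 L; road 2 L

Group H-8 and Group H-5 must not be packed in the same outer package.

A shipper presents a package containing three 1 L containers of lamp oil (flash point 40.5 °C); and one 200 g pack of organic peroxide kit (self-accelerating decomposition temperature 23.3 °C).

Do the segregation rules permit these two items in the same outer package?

Yes

Flash point 40.5 °C meets the Group H-8 criterion (Flammable Liquid), so the lamp oil is Group H-8.
With self-accelerating decomposition temperature 23.3 °C (≤ 50 °C), the organic peroxide kit falls in Group H-1.
No segregation rule bars Group H-8 with Group H-1.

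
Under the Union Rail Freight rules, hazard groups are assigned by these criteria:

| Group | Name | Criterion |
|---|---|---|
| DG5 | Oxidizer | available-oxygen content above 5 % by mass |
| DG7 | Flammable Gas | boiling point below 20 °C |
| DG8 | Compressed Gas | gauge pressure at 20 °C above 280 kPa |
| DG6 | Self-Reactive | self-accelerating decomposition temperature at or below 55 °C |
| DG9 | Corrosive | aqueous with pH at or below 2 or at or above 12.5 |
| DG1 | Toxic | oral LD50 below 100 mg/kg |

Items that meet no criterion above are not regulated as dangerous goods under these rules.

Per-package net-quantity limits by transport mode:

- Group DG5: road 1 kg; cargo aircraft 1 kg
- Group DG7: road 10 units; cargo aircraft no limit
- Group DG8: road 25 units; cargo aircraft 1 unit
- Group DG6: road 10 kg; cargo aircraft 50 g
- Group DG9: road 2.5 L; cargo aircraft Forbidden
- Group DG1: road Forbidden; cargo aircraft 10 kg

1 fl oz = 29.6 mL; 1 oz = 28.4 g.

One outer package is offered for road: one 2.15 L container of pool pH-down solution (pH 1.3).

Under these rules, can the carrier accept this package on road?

The pool pH-down solution has pH 1.3, which is ≤ 2, so it is Group DG9 (Corrosive).
Group DG9 quantity: 2.15 L.
2.15 L ≤ 2.5 L (road limit, Group DG9) — within limit.

Yes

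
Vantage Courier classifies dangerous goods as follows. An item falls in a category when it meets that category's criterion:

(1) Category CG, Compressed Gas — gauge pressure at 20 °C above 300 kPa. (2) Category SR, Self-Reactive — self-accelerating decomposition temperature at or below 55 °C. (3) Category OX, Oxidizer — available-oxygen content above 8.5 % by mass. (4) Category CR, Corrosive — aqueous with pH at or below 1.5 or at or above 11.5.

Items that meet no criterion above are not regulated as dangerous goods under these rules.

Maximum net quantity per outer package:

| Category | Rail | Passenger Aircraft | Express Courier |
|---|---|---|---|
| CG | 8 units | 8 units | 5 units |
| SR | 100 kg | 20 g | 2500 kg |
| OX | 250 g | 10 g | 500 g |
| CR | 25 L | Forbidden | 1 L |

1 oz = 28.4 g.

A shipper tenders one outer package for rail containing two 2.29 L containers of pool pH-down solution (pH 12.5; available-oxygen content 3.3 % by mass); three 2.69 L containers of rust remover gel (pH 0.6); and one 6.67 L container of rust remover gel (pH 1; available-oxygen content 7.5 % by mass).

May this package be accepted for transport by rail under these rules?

Yes

With pH 12.5 (≥ 11.5), the pool pH-down solution falls in Category CR.
With pH 0.6 (≤ 1.5), the rust remover gel falls in Category CR.
pH 1 meets the Category CR criterion (Corrosive), so the rust remover gel is Category CR.
Category CR net quantity: (two 2.29 L containers = 4.58 L) + (three 2.69 L containers = 8.07 L) + 6.67 L = 19.32 L.
19.32 L ≤ 25 L (rail limit, Category CR) — within limit.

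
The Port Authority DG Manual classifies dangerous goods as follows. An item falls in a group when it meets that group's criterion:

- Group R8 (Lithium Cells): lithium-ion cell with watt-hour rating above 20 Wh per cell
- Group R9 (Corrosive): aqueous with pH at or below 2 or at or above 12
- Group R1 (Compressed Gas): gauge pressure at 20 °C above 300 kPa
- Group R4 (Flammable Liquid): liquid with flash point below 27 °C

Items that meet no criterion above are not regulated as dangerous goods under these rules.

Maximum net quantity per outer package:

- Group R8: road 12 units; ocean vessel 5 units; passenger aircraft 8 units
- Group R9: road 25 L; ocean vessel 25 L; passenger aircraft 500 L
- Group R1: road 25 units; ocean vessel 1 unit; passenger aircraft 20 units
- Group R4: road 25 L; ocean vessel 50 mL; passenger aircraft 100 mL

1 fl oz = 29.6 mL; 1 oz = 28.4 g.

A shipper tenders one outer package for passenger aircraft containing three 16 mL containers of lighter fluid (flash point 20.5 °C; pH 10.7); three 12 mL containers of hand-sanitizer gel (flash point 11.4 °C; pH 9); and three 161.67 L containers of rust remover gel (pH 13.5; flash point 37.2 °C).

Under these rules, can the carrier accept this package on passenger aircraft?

Yes

With flash point 20.5 °C (< 27 °C), the lighter fluid falls in Group R4.
With flash point 11.4 °C (< 27 °C), the hand-sanitizer gel falls in Group R4.
The rust remover gel has pH 13.5, which is ≥ 12, so it is Group R9 (Corrosive).
Group R4 net quantity: (three 16 mL containers = 48 mL) + (three 12 mL containers = 36 mL) = 84 mL.
84 mL is within the passenger aircraft limit of 100 mL for Group R4.
Group R9 quantity: three 161.67 L containers = 485.01 L.
485.01 L is within the passenger aircraft limit of 500 L for Group R9.
Every hazard group is within its passenger aircraft limit and no segregation rule is violated.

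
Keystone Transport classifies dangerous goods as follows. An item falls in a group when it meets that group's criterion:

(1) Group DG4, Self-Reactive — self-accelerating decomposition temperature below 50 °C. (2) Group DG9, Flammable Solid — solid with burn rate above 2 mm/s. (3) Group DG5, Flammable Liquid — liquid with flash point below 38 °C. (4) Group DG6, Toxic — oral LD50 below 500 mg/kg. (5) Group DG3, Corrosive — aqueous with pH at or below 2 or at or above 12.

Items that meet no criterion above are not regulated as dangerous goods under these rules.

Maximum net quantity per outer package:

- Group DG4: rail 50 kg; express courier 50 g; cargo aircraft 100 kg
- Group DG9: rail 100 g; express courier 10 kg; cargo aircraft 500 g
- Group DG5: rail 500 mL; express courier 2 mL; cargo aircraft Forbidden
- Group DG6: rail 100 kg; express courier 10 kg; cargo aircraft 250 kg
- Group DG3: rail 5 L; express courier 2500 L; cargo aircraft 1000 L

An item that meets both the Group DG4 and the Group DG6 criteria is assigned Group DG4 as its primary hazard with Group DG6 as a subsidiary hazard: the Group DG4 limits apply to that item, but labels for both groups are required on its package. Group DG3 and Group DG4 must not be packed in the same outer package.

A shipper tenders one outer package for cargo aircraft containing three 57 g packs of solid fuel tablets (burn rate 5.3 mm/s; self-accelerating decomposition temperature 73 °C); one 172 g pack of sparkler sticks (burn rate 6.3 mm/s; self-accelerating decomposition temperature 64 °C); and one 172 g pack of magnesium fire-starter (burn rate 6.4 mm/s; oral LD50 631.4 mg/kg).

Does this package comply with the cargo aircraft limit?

No

The solid fuel tablets have burn rate 5.3 mm/s, which is > 2 mm/s, so they are Group DG9 (Flammable Solid).
The sparkler sticks have burn rate 6.3 mm/s, which is > 2 mm/s, so they are Group DG9 (Flammable Solid).
Magnesium fire-starter: burn rate 6.4 mm/s > 2 mm/s → Group DG9 (Flammable Solid).
Group DG9 net quantity: (three 57 g packs = 171 g) + 172 g + 172 g = 515 g.
515 g exceeds the cargo aircraft limit of 500 g for Group DG9.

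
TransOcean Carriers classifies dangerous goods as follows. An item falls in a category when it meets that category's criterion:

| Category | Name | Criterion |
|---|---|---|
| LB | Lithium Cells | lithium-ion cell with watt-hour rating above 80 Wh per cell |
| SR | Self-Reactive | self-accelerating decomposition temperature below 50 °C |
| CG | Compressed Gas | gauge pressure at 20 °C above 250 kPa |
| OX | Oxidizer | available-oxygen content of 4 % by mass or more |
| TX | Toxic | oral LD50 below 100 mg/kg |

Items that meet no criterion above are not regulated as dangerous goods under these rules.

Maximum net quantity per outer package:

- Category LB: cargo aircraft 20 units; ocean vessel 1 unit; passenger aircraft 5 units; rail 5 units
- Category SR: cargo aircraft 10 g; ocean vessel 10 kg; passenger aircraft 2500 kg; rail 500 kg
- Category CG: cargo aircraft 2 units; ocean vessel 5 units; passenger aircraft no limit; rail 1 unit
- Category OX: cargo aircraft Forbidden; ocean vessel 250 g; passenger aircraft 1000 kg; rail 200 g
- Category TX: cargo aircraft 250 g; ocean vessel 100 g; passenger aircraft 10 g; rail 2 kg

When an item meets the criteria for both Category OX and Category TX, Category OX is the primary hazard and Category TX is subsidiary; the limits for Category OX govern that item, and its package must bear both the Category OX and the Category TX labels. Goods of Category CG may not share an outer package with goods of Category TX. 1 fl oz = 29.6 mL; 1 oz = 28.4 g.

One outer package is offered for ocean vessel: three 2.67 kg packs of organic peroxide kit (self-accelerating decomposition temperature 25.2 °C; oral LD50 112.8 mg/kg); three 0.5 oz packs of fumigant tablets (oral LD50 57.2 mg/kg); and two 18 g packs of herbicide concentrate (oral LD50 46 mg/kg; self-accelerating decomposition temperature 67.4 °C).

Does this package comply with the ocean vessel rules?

Yes

The organic peroxide kit has self-accelerating decomposition temperature 25.2 °C, which is < 50 °C, so it is Category SR (Self-Reactive).
Fumigant tablets: oral LD50 57.2 mg/kg < 100 mg/kg → Category TX (Toxic).
Oral LD50 46 mg/kg meets the Category TX criterion (Toxic), so the herbicide concentrate is Category TX.
Category TX net quantity: (three 0.5 oz packs = 42.6 g) + (two 18 g packs = 36 g) = 78.6 g.
78.6 g ≤ 100 g (ocean vessel limit, Category TX) — within limit.
Category SR quantity: three 2.67 kg packs = 8.01 kg.
That is within the Category SR ocean vessel limit of 10 kg.
The segregation rule (Category CG with Category TX) does not apply to Category TX with Category SR.
Every hazard category is within its ocean vessel limit and no segregation rule is violated.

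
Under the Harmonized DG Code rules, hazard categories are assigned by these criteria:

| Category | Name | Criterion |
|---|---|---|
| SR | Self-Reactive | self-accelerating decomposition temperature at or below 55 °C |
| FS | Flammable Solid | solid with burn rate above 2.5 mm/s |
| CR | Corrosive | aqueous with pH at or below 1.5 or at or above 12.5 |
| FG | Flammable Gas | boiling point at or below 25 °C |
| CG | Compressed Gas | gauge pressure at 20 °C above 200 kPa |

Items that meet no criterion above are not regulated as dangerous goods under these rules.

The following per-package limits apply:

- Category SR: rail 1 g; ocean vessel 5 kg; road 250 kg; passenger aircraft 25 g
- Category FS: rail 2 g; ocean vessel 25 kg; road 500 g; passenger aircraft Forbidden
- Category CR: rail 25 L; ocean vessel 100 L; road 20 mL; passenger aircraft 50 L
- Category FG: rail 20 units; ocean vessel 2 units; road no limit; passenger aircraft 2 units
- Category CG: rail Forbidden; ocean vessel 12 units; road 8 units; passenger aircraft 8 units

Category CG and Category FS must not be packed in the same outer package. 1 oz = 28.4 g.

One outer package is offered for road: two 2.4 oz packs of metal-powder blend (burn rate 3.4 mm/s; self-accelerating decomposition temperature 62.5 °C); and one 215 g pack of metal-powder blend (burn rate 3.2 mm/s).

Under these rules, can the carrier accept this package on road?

Burn rate 3.4 mm/s meets the Category FS criterion (Flammable Solid), so the metal-powder blend is Category FS.
Metal-powder blend: burn rate 3.2 mm/s > 2.5 mm/s → Category FS (Flammable Solid).
Total Category FS: (two 2.4 oz packs = 136.32 g) + 215 g = 351.32 g.
351.32 g is within the road limit of 500 g for Category FS.

Yes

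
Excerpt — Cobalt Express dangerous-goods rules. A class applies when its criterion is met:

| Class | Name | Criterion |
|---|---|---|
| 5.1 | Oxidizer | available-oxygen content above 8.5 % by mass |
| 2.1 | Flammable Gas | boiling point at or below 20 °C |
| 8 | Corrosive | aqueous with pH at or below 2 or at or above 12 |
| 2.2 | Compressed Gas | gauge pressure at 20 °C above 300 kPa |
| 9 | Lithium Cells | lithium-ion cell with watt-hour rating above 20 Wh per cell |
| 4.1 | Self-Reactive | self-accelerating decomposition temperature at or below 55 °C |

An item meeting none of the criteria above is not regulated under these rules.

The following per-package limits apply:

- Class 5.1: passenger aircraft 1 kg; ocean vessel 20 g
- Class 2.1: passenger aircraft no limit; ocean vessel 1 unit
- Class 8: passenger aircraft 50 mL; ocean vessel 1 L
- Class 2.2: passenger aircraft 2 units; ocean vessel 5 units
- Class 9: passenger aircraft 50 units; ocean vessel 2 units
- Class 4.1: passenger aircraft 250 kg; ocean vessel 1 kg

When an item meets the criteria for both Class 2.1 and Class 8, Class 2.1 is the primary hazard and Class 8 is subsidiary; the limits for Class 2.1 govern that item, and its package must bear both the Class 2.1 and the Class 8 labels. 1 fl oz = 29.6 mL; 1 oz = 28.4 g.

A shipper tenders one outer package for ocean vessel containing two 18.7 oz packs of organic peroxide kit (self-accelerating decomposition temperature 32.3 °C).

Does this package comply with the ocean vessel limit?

The organic peroxide kit has self-accelerating decomposition temperature 32.3 °C, which is ≤ 55 °C, so it is Class 4.1 (Self-Reactive).
Class 4.1 quantity: two 18.7 oz packs = 1062.16 g.
1062.16 g > 1 kg (ocean vessel limit, Class 4.1) — over the limit.

No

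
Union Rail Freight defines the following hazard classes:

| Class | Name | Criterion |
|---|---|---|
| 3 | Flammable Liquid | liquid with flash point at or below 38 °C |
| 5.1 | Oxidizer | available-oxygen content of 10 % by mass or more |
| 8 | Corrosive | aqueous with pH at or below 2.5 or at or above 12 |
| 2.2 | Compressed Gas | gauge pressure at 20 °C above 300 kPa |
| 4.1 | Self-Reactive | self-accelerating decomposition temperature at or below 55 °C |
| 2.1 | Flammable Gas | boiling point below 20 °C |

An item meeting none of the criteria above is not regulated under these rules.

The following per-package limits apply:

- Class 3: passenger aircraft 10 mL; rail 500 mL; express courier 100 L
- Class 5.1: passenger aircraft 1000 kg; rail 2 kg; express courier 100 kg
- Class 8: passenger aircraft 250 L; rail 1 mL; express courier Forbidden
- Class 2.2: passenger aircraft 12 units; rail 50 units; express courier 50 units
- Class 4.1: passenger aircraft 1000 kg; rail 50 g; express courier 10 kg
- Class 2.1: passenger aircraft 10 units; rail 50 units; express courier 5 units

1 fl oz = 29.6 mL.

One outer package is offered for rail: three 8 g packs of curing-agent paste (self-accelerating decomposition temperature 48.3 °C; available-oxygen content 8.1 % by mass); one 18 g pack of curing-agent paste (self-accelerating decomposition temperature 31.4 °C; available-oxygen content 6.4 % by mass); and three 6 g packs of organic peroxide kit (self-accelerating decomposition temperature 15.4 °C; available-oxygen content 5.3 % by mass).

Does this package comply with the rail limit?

No

Curing-agent paste: self-accelerating decomposition temperature 48.3 °C ≤ 55 °C → Class 4.1 (Self-Reactive).
The curing-agent paste has self-accelerating decomposition temperature 31.4 °C, which is ≤ 55 °C, so it is Class 4.1 (Self-Reactive).
Organic peroxide kit: self-accelerating decomposition temperature 15.4 °C ≤ 55 °C → Class 4.1 (Self-Reactive).
Total Class 4.1: (three 8 g packs = 24 g) + 18 g + (three 6 g packs = 18 g) = 60 g.
That exceeds the Class 4.1 rail limit of 50 g.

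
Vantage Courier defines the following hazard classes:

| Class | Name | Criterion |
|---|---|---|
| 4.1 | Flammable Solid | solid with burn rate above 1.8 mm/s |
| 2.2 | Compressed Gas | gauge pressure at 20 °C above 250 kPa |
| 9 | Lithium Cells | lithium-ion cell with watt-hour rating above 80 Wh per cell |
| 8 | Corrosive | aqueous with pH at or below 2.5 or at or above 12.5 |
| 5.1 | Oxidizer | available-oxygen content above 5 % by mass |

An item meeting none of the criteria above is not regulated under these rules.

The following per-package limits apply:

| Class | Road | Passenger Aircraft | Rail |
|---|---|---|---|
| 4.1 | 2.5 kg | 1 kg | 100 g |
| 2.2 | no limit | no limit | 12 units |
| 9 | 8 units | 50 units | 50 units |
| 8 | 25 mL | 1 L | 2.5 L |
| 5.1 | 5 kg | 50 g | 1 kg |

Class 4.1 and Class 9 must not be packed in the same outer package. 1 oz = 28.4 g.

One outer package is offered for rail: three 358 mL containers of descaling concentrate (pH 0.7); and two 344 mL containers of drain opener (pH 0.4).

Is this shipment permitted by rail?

Yes

pH 0.7 meets the Class 8 criterion (Corrosive), so the descaling concentrate is Class 8.
The drain opener has pH 0.4, which is ≤ 2.5, so it is Class 8 (Corrosive).
Total Class 8: (three 358 mL containers = 1.074 L) + (two 344 mL containers = 688 mL) = 1.762 L.
That is within the Class 8 rail limit of 2.5 L.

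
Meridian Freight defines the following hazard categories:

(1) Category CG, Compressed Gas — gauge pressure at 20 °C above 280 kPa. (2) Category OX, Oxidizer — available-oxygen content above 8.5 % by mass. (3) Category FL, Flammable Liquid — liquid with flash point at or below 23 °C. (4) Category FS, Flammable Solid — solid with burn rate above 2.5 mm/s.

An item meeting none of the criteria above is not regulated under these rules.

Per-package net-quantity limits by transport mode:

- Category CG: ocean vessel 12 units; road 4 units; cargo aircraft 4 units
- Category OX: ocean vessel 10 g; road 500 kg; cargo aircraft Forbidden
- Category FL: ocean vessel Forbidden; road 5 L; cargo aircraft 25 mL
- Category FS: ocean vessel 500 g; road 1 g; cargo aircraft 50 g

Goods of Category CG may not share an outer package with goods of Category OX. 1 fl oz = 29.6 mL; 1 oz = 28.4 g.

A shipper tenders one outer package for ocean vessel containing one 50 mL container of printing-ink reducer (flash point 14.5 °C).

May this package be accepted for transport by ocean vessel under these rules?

Printing-ink reducer: flash point 14.5 °C ≤ 23 °C → Category FL (Flammable Liquid).
Category FL quantity: 50 mL.
Category FL is Forbidden by ocean vessel.

No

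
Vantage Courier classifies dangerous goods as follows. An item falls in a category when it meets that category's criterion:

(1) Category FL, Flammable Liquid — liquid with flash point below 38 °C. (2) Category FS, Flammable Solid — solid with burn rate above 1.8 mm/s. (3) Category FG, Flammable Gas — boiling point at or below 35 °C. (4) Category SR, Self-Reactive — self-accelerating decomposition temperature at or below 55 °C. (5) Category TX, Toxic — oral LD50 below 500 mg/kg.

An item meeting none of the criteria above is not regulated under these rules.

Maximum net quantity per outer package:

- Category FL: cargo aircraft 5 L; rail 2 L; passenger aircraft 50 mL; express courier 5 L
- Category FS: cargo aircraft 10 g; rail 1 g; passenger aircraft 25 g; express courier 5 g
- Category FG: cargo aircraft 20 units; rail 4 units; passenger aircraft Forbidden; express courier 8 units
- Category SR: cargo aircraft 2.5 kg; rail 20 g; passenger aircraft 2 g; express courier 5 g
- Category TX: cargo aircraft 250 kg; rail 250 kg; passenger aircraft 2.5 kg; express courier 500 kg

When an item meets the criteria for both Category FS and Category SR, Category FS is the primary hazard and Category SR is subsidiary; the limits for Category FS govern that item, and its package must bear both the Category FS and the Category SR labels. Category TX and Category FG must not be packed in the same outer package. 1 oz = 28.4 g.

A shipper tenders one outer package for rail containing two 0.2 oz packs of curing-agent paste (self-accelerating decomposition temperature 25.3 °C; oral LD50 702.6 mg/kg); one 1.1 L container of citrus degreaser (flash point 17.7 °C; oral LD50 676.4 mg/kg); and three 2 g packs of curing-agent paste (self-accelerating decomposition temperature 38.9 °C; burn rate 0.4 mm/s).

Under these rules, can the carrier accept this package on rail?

With self-accelerating decomposition temperature 25.3 °C (≤ 55 °C), the curing-agent paste falls in Category SR.
With flash point 17.7 °C (< 38 °C), the citrus degreaser falls in Category FL.
With self-accelerating decomposition temperature 38.9 °C (≤ 55 °C), the curing-agent paste falls in Category SR.
Total Category SR: (two 0.2 oz packs = 11.36 g) + (three 2 g packs = 6 g) = 17.36 g.
17.36 g ≤ 20 g (rail limit, Category SR) — within limit.
Category FL quantity: 1.1 L.
1.1 L is within the rail limit of 2 L for Category FL.
The segregation rule (Category TX with Category FG) does not apply to Category SR with Category FL.
Every hazard category is within its rail limit and no segregation rule is violated.

Yes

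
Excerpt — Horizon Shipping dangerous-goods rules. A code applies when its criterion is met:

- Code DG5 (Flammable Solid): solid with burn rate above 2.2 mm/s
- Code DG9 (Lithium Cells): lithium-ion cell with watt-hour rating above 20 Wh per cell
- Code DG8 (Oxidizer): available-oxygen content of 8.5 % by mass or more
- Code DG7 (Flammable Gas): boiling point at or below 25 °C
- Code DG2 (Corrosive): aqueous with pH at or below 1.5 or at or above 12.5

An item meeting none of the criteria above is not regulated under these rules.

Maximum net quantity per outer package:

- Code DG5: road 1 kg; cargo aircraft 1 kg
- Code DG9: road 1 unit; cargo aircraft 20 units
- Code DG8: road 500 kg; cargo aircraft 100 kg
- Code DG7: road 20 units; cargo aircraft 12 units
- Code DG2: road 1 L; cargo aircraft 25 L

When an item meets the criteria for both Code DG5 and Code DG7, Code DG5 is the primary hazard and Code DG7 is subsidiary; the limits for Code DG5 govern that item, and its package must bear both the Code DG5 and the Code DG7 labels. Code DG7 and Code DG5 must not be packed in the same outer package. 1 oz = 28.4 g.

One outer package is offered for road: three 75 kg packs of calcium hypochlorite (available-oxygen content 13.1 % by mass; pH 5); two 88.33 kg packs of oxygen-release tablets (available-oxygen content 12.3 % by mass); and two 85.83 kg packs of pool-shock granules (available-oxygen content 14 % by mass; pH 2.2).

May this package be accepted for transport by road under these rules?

No

Available-oxygen content 13.1 % by mass meets the Code DG8 criterion (Oxidizer), so the calcium hypochlorite is Code DG8.
The oxygen-release tablets have available-oxygen content 12.3 % by mass, which is ≥ 8.5 % by mass, so they are Code DG8 (Oxidizer).
Pool-shock granules: available-oxygen content 14 % by mass ≥ 8.5 % by mass → Code DG8 (Oxidizer).
Total Code DG8: (three 75 kg packs = 225 kg) + (two 88.33 kg packs = 176.66 kg) + (two 85.83 kg packs = 171.66 kg) = 573.32 kg.
573.32 kg exceeds the road limit of 500 kg for Code DG8.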